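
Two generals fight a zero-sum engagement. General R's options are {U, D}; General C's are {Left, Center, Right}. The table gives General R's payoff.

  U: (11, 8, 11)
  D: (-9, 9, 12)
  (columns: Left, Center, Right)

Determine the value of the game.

Row minima: U → 8, D → -9; maximin = 8.
Column maxima: Left → 11, Center → 9, Right → 12; minimax = 9.
8 ≠ 9, so there is no saddle point; optimal play is mixed.
Right is strictly dominated by Center (it gives General R strictly more in every row), so General C never plays it.
On the remaining 2×2 (U, D vs Left, Center):
Let General R play U with probability p. Expected payoff against Left: 11p + (-9)(1−p) = 20p − 9; against Center: 8p + 9(1−p) = −p + 9.
Setting these equal: 20p − 9 = −p + 9 ⇒ 21p = 18 ⇒ p = 6/7, and the value is (20)·(6/7) − 9 = 57/7.
For General C: with q = P(Left), equating U's and D's payoffs gives 3q + 8 = −18q + 9 ⇒ q = 1/21.

57/7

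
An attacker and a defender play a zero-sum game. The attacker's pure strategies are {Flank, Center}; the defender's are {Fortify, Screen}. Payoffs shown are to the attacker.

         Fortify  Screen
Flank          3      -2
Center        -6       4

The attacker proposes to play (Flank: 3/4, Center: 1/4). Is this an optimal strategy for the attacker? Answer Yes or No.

Against Fortify this mix gives (3/4)·3 + (1/4)·(-6) = 3/4.
Against Screen this mix gives (3/4)·(-2) + (1/4)·4 = -1/2.
The defender will play Screen, holding the attacker to -1/2. Shifting weight toward the row that does better against Screen would raise this floor (the equalizing mix achieves 0 against both Screen and Fortify), so the proposed strategy is not optimal.

No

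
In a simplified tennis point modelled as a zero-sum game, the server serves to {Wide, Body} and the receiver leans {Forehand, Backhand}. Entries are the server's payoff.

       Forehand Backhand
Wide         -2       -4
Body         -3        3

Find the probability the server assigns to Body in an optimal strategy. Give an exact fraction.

Row minima: Wide → -4, Body → -3; maximin = -3.
Column maxima: Forehand → -2, Backhand → 3; minimax = -2.
-3 ≠ -2, so there is no saddle point; optimal play is mixed.
Let the server play Wide with probability p. Expected payoff against Forehand: (-2)p + (-3)(1−p) = p − 3; against Backhand: (-4)p + 3(1−p) = −7p + 3.
Setting these equal: p − 3 = −7p + 3 ⇒ 8p = 6 ⇒ p = 3/4, and the value is (1)·(3/4) − 3 = -9/4.
For the receiver: with q = P(Forehand), equating Wide's and Body's payoffs gives 2q − 4 = −6q + 3 ⇒ q = 7/8.

1/4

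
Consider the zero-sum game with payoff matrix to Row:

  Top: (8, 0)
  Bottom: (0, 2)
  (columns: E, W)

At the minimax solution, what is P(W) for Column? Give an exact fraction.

Row minima: Top → 0, Bottom → 0; maximin = 0.
Column maxima: E → 8, W → 2; minimax = 2.
0 ≠ 2, so there is no saddle point; optimal play is mixed.
Let Row play Top with probability p. Expected payoff against E: 8p + 0(1−p) = 8p; against W: 0p + 2(1−p) = −2p + 2.
Setting these equal: 8p = −2p + 2 ⇒ 10p = 2 ⇒ p = 1/5, and the value is (8)·(1/5) = 8/5.
For Column: with q = P(E), equating Top's and Bottom's payoffs gives 8q = −2q + 2 ⇒ q = 1/5.

4/5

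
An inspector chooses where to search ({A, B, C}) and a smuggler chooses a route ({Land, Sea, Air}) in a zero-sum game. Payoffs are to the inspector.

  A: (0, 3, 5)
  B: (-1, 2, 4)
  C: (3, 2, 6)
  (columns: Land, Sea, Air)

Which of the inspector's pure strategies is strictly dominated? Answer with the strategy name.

A gives a strictly higher payoff than B against every column: 0 > -1, 3 > 2, 5 > 4.
So B is strictly dominated and the inspector never plays it.

B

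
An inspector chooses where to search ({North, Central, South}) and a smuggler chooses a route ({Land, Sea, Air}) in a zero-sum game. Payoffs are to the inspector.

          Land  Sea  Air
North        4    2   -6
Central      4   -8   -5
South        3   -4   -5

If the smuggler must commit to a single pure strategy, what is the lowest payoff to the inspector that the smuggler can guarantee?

Column maxima: Land → 4, Sea → 2, Air → -5.
The smallest of these is -5.

-5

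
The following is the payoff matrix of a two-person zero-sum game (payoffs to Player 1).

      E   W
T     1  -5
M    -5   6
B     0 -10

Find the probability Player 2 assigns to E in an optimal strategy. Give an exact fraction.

11/17

Row minima: T → -5, M → -5, B → -10; maximin = -5.
Column maxima: E → 1, W → 6; minimax = 1.
-5 ≠ 1, so there is no saddle point; optimal play is mixed.
B is strictly dominated by T, so Player 1 never plays it.
On the remaining 2×2 (T, M vs E, W):
Let Player 1 play T with probability p. Expected payoff against E: 1p + (-5)(1−p) = 6p − 5; against W: (-5)p + 6(1−p) = −11p + 6.
Setting these equal: 6p − 5 = −11p + 6 ⇒ 17p = 11 ⇒ p = 11/17, and the value is (6)·(11/17) − 5 = -19/17.
For Player 2: with q = P(E), equating T's and M's payoffs gives 6q − 5 = −11q + 6 ⇒ q = 11/17.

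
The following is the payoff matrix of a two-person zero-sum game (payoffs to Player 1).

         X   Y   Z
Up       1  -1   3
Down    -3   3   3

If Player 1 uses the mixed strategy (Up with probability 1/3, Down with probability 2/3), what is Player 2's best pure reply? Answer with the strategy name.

X

If Player 2 plays X, Player 1's expected payoff is (1/3)·1 + (2/3)·(-3) = -5/3.
If Player 2 plays Y, Player 1's expected payoff is (1/3)·(-1) + (2/3)·3 = 5/3.
If Player 2 plays Z, Player 1's expected payoff is (1/3)·3 + (2/3)·3 = 3.
Player 2 minimizes Player 1's payoff; the smallest is -5/3, so the best response is X.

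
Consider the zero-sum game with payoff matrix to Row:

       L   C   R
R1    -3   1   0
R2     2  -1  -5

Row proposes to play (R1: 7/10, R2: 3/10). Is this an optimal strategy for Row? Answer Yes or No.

Yes

Against L this mix gives (7/10)·(-3) + (3/10)·2 = -3/2.
Against C this mix gives (7/10)·1 + (3/10)·(-1) = 2/5.
Against R this mix gives (7/10)·0 + (3/10)·(-5) = -3/2.
All of Column's active replies (L, R) yield -3/2, and no column does worse for Row. The mix makes Column indifferent and guarantees -3/2, so it is optimal.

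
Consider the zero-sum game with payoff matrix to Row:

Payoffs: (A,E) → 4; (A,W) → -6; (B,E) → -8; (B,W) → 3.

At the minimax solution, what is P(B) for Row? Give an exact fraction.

Row minima: A → -6, B → -8; maximin = -6.
Column maxima: E → 4, W → 3; minimax = 3.
-6 ≠ 3, so there is no saddle point; optimal play is mixed.
Let Row play A with probability p. Expected payoff against E: 4p + (-8)(1−p) = 12p − 8; against W: (-6)p + 3(1−p) = −9p + 3.
Setting these equal: 12p − 8 = −9p + 3 ⇒ 21p = 11 ⇒ p = 11/21, and the value is (12)·(11/21) − 8 = -12/7.
For Column: with q = P(E), equating A's and B's payoffs gives 10q − 6 = −11q + 3 ⇒ q = 3/7.

10/21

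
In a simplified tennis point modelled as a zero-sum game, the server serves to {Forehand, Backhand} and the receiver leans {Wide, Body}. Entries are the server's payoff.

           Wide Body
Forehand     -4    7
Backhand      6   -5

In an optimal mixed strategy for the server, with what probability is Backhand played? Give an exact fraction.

Row minima: Forehand → -4, Backhand → -5; maximin = -4.
Column maxima: Wide → 6, Body → 7; minimax = 6.
-4 ≠ 6, so there is no saddle point; optimal play is mixed.
Let the server play Forehand with probability p. Expected payoff against Wide: (-4)p + 6(1−p) = −10p + 6; against Body: 7p + (-5)(1−p) = 12p − 5.
Setting these equal: −10p + 6 = 12p − 5 ⇒ −22p = -11 ⇒ p = 1/2, and the value is (-10)·(1/2) + 6 = 1.
For the receiver: with q = P(Wide), equating Forehand's and Backhand's payoffs gives −11q + 7 = 11q − 5 ⇒ q = 6/11.

1/2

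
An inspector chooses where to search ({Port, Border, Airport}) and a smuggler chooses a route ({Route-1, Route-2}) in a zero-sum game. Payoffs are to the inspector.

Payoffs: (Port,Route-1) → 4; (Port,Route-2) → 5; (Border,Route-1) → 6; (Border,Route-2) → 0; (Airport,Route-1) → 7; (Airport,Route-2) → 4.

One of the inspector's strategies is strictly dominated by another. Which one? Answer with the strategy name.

Border

Airport gives a strictly higher payoff than Border against every column: 7 > 6, 4 > 0.
So Border is strictly dominated and the inspector never plays it.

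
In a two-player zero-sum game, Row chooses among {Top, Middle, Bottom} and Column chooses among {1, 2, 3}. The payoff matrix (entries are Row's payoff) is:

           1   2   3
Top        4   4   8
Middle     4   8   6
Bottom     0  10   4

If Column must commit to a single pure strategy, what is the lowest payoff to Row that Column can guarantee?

Column maxima: 1 → 4, 2 → 10, 3 → 8.
The smallest of these is 4.

4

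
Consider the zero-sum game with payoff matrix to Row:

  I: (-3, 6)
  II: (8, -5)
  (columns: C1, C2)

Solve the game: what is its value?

Row minima: I → -3, II → -5; maximin = -3.
Column maxima: C1 → 8, C2 → 6; minimax = 6.
-3 ≠ 6, so there is no saddle point; optimal play is mixed.
Let Row play I with probability p. Expected payoff against C1: (-3)p + 8(1−p) = −11p + 8; against C2: 6p + (-5)(1−p) = 11p − 5.
Setting these equal: −11p + 8 = 11p − 5 ⇒ −22p = -13 ⇒ p = 13/22, and the value is (-11)·(13/22) + 8 = 3/2.
For Column: with q = P(C1), equating I's and II's payoffs gives −9q + 6 = 13q − 5 ⇒ q = 1/2.

3/2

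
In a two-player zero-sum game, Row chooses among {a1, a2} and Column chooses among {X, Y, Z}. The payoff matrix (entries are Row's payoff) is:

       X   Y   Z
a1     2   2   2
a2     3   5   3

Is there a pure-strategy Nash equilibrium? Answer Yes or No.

Row minima: a1 → 2, a2 → 3; maximin = 3.
Column maxima: X → 3, Y → 5, Z → 3; minimax = 3.
maximin = minimax = 3, so a saddle point exists.

Yes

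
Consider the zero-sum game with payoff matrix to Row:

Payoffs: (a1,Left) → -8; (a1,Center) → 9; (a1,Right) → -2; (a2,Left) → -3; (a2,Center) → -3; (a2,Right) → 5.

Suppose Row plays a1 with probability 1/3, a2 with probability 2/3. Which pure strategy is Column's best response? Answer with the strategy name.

Left

If Column plays Left, Row's expected payoff is (1/3)·(-8) + (2/3)·(-3) = -14/3.
If Column plays Center, Row's expected payoff is (1/3)·9 + (2/3)·(-3) = 1.
If Column plays Right, Row's expected payoff is (1/3)·(-2) + (2/3)·5 = 8/3.
Column minimizes Row's payoff; the smallest is -14/3, so the best response is Left.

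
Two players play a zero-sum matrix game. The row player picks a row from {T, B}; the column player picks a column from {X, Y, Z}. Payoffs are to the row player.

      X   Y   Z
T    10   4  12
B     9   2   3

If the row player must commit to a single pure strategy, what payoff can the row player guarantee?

Row minima: T → 4, B → 2.
The best of these is 4.

4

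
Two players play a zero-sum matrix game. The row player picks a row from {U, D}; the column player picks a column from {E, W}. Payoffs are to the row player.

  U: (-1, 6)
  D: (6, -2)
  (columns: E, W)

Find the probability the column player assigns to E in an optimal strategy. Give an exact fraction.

Row minima: U → -1, D → -2; maximin = -1.
Column maxima: E → 6, W → 6; minimax = 6.
-1 ≠ 6, so there is no saddle point; optimal play is mixed.
Let the row player play U with probability p. Expected payoff against E: (-1)p + 6(1−p) = −7p + 6; against W: 6p + (-2)(1−p) = 8p − 2.
Setting these equal: −7p + 6 = 8p − 2 ⇒ −15p = -8 ⇒ p = 8/15, and the value is (-7)·(8/15) + 6 = 34/15.
For the column player: with q = P(E), equating U's and D's payoffs gives −7q + 6 = 8q − 2 ⇒ q = 8/15.

8/15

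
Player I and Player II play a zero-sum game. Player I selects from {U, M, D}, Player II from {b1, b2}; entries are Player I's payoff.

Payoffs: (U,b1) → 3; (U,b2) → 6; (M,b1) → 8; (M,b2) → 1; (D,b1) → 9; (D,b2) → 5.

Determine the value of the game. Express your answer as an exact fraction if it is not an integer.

39/7

Row minima: U → 3, M → 1, D → 5; maximin = 5.
Column maxima: b1 → 9, b2 → 6; minimax = 6.
5 ≠ 6, so there is no saddle point; optimal play is mixed.
M is strictly dominated by D, so Player I never plays it.
On the remaining 2×2 (U, D vs b1, b2):
Let Player I play U with probability p. Expected payoff against b1: 3p + 9(1−p) = −6p + 9; against b2: 6p + 5(1−p) = p + 5.
Setting these equal: −6p + 9 = p + 5 ⇒ −7p = -4 ⇒ p = 4/7, and the value is (-6)·(4/7) + 9 = 39/7.
For Player II: with q = P(b1), equating U's and D's payoffs gives −3q + 6 = 4q + 5 ⇒ q = 1/7.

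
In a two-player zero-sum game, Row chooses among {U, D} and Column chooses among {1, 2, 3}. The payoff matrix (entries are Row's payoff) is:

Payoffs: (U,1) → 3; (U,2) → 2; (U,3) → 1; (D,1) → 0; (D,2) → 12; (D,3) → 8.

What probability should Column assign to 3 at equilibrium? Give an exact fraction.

3/10

Row minima: U → 1, D → 0; maximin = 1.
Column maxima: 1 → 3, 2 → 12, 3 → 8; minimax = 3.
1 ≠ 3, so there is no saddle point; optimal play is mixed.
2 is strictly dominated by 3 (it gives Row strictly more in every row), so Column never plays it.
On the remaining 2×2 (U, D vs 1, 3):
Let Row play U with probability p. Expected payoff against 1: 3p + 0(1−p) = 3p; against 3: 1p + 8(1−p) = −7p + 8.
Setting these equal: 3p = −7p + 8 ⇒ 10p = 8 ⇒ p = 4/5, and the value is (3)·(4/5) = 12/5.
For Column: with q = P(1), equating U's and D's payoffs gives 2q + 1 = −8q + 8 ⇒ q = 7/10.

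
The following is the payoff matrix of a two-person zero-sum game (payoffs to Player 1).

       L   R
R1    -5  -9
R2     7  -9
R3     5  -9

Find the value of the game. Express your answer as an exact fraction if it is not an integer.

-9

Row minima: R1 → -9, R2 → -9, R3 → -9; maximin = -9.
Column maxima: L → 7, R → -9; minimax = -9.
Since maximin = minimax = -9, there is a saddle point and the value is -9.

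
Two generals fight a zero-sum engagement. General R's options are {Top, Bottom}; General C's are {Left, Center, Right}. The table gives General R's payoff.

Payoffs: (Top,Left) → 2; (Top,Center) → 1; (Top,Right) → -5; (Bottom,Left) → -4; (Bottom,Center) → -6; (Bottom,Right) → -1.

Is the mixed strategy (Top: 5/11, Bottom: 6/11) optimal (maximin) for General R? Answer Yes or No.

Yes

Against Left this mix gives (5/11)·2 + (6/11)·(-4) = -14/11.
Against Center this mix gives (5/11)·1 + (6/11)·(-6) = -31/11.
Against Right this mix gives (5/11)·(-5) + (6/11)·(-1) = -31/11.
All of General C's active replies (Center, Right) yield -31/11, and no column does worse for General R. The mix makes General C indifferent and guarantees -31/11, so it is optimal.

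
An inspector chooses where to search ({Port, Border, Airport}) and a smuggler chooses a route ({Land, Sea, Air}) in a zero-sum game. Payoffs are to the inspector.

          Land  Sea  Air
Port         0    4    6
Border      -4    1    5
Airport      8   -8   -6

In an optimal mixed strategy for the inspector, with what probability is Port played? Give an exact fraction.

4/5

Row minima: Port → 0, Border → -4, Airport → -8; maximin = 0.
Column maxima: Land → 8, Sea → 4, Air → 6; minimax = 4.
0 ≠ 4, so there is no saddle point; optimal play is mixed.
Border is strictly dominated by Port, so the inspector never plays it.
Air is strictly dominated by Sea (it gives the inspector strictly more in every row), so the smuggler never plays it.
On the remaining 2×2 (Port, Airport vs Land, Sea):
Let the inspector play Port with probability p. Expected payoff against Land: 0p + 8(1−p) = −8p + 8; against Sea: 4p + (-8)(1−p) = 12p − 8.
Setting these equal: −8p + 8 = 12p − 8 ⇒ −20p = -16 ⇒ p = 4/5, and the value is (-8)·(4/5) + 8 = 8/5.
For the smuggler: with q = P(Land), equating Port's and Airport's payoffs gives −4q + 4 = 16q − 8 ⇒ q = 3/5.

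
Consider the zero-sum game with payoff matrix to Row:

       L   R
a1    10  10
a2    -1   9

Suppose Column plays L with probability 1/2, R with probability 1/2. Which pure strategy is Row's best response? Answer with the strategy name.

a1

Expected payoff of a1: (1/2)·10 + (1/2)·10 = 10.
Expected payoff of a2: (1/2)·(-1) + (1/2)·9 = 4.
The largest is 10, so Row's best response is a1.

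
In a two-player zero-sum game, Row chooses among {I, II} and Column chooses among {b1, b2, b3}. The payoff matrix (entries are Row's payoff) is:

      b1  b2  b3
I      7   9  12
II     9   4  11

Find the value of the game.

53/7

Row minima: I → 7, II → 4; maximin = 7.
Column maxima: b1 → 9, b2 → 9, b3 → 12; minimax = 9.
7 ≠ 9, so there is no saddle point; optimal play is mixed.
b3 is strictly dominated by b1 (it gives Row strictly more in every row), so Column never plays it.
On the remaining 2×2 (I, II vs b1, b2):
Let Row play I with probability p. Expected payoff against b1: 7p + 9(1−p) = −2p + 9; against b2: 9p + 4(1−p) = 5p + 4.
Setting these equal: −2p + 9 = 5p + 4 ⇒ −7p = -5 ⇒ p = 5/7, and the value is (-2)·(5/7) + 9 = 53/7.
For Column: with q = P(b1), equating I's and II's payoffs gives −2q + 9 = 5q + 4 ⇒ q = 5/7.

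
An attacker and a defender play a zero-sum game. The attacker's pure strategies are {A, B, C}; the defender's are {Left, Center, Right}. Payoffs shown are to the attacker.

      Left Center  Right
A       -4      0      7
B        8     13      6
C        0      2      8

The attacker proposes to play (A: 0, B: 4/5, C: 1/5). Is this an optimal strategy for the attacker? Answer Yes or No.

Yes

Against Left this mix gives (4/5)·8 + (1/5)·0 = 32/5.
Against Center this mix gives (4/5)·13 + (1/5)·2 = 54/5.
Against Right this mix gives (4/5)·6 + (1/5)·8 = 32/5.
All of the defender's active replies (Left, Right) yield 32/5, and no column does worse for the attacker. The mix makes the defender indifferent and guarantees 32/5, so it is optimal.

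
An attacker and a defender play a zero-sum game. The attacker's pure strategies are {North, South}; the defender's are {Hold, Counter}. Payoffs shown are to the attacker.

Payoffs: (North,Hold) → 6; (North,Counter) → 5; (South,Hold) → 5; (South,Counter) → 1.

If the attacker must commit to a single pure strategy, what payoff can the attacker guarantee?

5

Row minima: North → 5, South → 1.
The best of these is 5.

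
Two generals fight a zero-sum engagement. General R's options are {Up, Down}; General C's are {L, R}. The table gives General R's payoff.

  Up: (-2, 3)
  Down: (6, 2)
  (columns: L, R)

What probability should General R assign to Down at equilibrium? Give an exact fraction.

Row minima: Up → -2, Down → 2; maximin = 2.
Column maxima: L → 6, R → 3; minimax = 3.
2 ≠ 3, so there is no saddle point; optimal play is mixed.
Let General R play Up with probability p. Expected payoff against L: (-2)p + 6(1−p) = −8p + 6; against R: 3p + 2(1−p) = p + 2.
Setting these equal: −8p + 6 = p + 2 ⇒ −9p = -4 ⇒ p = 4/9, and the value is (-8)·(4/9) + 6 = 22/9.
For General C: with q = P(L), equating Up's and Down's payoffs gives −5q + 3 = 4q + 2 ⇒ q = 1/9.

5/9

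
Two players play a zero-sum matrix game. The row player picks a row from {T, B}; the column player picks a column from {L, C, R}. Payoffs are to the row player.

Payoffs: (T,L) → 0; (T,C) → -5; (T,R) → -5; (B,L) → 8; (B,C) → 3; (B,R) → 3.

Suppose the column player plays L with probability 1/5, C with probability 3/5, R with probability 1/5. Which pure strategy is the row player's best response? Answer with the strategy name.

Expected payoff of T: (1/5)·0 + (3/5)·(-5) + (1/5)·(-5) = -4.
Expected payoff of B: (1/5)·8 + (3/5)·3 + (1/5)·3 = 4.
The largest is 4, so the row player's best response is B.

B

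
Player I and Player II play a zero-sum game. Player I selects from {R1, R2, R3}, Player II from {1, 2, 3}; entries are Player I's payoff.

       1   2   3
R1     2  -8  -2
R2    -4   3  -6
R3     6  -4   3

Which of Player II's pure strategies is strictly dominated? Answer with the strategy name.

3 holds Player I's payoff strictly below 1 in every row: -2 < 2, -6 < -4, 3 < 6.
So 1 is strictly dominated for Player II.

1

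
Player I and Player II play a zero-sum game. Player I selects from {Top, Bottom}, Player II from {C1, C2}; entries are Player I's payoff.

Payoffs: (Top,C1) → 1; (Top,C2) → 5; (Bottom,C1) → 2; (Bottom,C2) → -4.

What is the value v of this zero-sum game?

Row minima: Top → 1, Bottom → -4; maximin = 1.
Column maxima: C1 → 2, C2 → 5; minimax = 2.
1 ≠ 2, so there is no saddle point; optimal play is mixed.
Let Player I play Top with probability p. Expected payoff against C1: 1p + 2(1−p) = −p + 2; against C2: 5p + (-4)(1−p) = 9p − 4.
Setting these equal: −p + 2 = 9p − 4 ⇒ −10p = -6 ⇒ p = 3/5, and the value is (-1)·(3/5) + 2 = 7/5.
For Player II: with q = P(C1), equating Top's and Bottom's payoffs gives −4q + 5 = 6q − 4 ⇒ q = 9/10.

7/5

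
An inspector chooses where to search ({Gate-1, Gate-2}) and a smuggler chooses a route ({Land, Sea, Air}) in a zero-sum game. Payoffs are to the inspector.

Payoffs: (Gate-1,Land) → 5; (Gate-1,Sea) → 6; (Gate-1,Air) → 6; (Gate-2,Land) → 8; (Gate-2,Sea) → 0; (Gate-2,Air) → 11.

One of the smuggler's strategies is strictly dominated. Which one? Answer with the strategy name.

Land holds the inspector's payoff strictly below Air in every row: 5 < 6, 8 < 11.
So Air is strictly dominated for the smuggler.

Air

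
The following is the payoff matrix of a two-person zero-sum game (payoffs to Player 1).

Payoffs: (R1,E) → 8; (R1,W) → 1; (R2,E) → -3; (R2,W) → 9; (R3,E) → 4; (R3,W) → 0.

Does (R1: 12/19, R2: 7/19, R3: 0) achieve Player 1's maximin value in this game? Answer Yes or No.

Against E this mix gives (12/19)·8 + (7/19)·(-3) = 75/19.
Against W this mix gives (12/19)·1 + (7/19)·9 = 75/19.
All of Player 2's active replies (E, W) yield 75/19, and no column does worse for Player 1. The mix makes Player 2 indifferent and guarantees 75/19, so it is optimal.

Yes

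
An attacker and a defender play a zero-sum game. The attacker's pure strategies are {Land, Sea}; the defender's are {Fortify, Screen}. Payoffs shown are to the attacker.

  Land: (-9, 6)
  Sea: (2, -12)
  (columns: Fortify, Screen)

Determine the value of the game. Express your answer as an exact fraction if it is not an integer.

Row minima: Land → -9, Sea → -12; maximin = -9.
Column maxima: Fortify → 2, Screen → 6; minimax = 2.
-9 ≠ 2, so there is no saddle point; optimal play is mixed.
Let the attacker play Land with probability p. Expected payoff against Fortify: (-9)p + 2(1−p) = −11p + 2; against Screen: 6p + (-12)(1−p) = 18p − 12.
Setting these equal: −11p + 2 = 18p − 12 ⇒ −29p = -14 ⇒ p = 14/29, and the value is (-11)·(14/29) + 2 = -96/29.
For the defender: with q = P(Fortify), equating Land's and Sea's payoffs gives −15q + 6 = 14q − 12 ⇒ q = 18/29.

-96/29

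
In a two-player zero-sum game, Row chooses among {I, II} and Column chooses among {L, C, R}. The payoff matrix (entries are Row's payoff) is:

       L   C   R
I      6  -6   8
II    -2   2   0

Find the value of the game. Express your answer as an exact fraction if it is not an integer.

0

Row minima: I → -6, II → -2; maximin = -2.
Column maxima: L → 6, C → 2, R → 8; minimax = 2.
-2 ≠ 2, so there is no saddle point; optimal play is mixed.
R is strictly dominated by L (it gives Row strictly more in every row), so Column never plays it.
On the remaining 2×2 (I, II vs L, C):
Let Row play I with probability p. Expected payoff against L: 6p + (-2)(1−p) = 8p − 2; against C: (-6)p + 2(1−p) = −8p + 2.
Setting these equal: 8p − 2 = −8p + 2 ⇒ 16p = 4 ⇒ p = 1/4, and the value is (8)·(1/4) − 2 = 0.
For Column: with q = P(L), equating I's and II's payoffs gives 12q − 6 = −4q + 2 ⇒ q = 1/2.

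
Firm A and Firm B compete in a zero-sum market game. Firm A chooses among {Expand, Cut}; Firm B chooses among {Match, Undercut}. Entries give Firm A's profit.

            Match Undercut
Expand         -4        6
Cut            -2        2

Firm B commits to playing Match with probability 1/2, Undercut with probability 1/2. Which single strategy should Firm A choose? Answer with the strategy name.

Expand

Expected payoff of Expand: (1/2)·(-4) + (1/2)·6 = 1.
Expected payoff of Cut: (1/2)·(-2) + (1/2)·2 = 0.
The largest is 1, so Firm A's best response is Expand.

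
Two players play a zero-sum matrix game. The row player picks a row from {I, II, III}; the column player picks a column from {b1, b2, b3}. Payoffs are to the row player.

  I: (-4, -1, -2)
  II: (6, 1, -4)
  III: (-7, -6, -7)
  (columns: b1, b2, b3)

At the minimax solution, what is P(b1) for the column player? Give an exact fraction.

Row minima: I → -4, II → -4, III → -7; maximin = -4.
Column maxima: b1 → 6, b2 → 1, b3 → -2; minimax = -2.
-4 ≠ -2, so there is no saddle point; optimal play is mixed.
III is strictly dominated by I, so the row player never plays it.
b2 is strictly dominated by b3 (it gives the row player strictly more in every row), so the column player never plays it.
On the remaining 2×2 (I, II vs b1, b3):
Let the row player play I with probability p. Expected payoff against b1: (-4)p + 6(1−p) = −10p + 6; against b3: (-2)p + (-4)(1−p) = 2p − 4.
Setting these equal: −10p + 6 = 2p − 4 ⇒ −12p = -10 ⇒ p = 5/6, and the value is (-10)·(5/6) + 6 = -7/3.
For the column player: with q = P(b1), equating I's and II's payoffs gives −2q − 2 = 10q − 4 ⇒ q = 1/6.

1/6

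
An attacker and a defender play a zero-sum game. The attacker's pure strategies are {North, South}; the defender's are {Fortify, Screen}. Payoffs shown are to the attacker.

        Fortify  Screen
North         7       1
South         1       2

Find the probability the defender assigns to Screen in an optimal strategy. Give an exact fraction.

6/7

Row minima: North → 1, South → 1; maximin = 1.
Column maxima: Fortify → 7, Screen → 2; minimax = 2.
1 ≠ 2, so there is no saddle point; optimal play is mixed.
Let the attacker play North with probability p. Expected payoff against Fortify: 7p + 1(1−p) = 6p + 1; against Screen: 1p + 2(1−p) = −p + 2.
Setting these equal: 6p + 1 = −p + 2 ⇒ 7p = 1 ⇒ p = 1/7, and the value is (6)·(1/7) + 1 = 13/7.
For the defender: with q = P(Fortify), equating North's and South's payoffs gives 6q + 1 = −q + 2 ⇒ q = 1/7.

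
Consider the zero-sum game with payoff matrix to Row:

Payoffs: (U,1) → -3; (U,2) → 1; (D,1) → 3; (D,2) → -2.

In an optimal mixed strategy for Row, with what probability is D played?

4/9

Row minima: U → -3, D → -2; maximin = -2.
Column maxima: 1 → 3, 2 → 1; minimax = 1.
-2 ≠ 1, so there is no saddle point; optimal play is mixed.
Let Row play U with probability p. Expected payoff against 1: (-3)p + 3(1−p) = −6p + 3; against 2: 1p + (-2)(1−p) = 3p − 2.
Setting these equal: −6p + 3 = 3p − 2 ⇒ −9p = -5 ⇒ p = 5/9, and the value is (-6)·(5/9) + 3 = -1/3.
For Column: with q = P(1), equating U's and D's payoffs gives −4q + 1 = 5q − 2 ⇒ q = 1/3.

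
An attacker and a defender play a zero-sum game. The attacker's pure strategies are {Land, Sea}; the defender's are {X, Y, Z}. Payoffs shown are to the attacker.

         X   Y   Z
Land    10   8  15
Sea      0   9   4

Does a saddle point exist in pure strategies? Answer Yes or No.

Row minima: Land → 8, Sea → 0; maximin = 8.
Column maxima: X → 10, Y → 9, Z → 15; minimax = 9.
8 ≠ 9, so no pure-strategy equilibrium exists.

No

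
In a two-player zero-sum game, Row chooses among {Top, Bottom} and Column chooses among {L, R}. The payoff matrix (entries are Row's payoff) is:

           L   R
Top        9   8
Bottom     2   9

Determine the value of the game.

65/8

Row minima: Top → 8, Bottom → 2; maximin = 8.
Column maxima: L → 9, R → 9; minimax = 9.
8 ≠ 9, so there is no saddle point; optimal play is mixed.
Let Row play Top with probability p. Expected payoff against L: 9p + 2(1−p) = 7p + 2; against R: 8p + 9(1−p) = −p + 9.
Setting these equal: 7p + 2 = −p + 9 ⇒ 8p = 7 ⇒ p = 7/8, and the value is (7)·(7/8) + 2 = 65/8.
For Column: with q = P(L), equating Top's and Bottom's payoffs gives q + 8 = −7q + 9 ⇒ q = 1/8.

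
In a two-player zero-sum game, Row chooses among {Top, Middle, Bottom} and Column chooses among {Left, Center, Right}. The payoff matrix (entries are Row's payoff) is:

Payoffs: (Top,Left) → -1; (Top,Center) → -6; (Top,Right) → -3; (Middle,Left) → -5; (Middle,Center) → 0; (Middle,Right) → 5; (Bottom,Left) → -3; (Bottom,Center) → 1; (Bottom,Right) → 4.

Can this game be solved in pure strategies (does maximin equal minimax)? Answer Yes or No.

Row minima: Top → -6, Middle → -5, Bottom → -3; maximin = -3.
Column maxima: Left → -1, Center → 1, Right → 5; minimax = -1.
-3 ≠ -1, so no pure-strategy equilibrium exists.

No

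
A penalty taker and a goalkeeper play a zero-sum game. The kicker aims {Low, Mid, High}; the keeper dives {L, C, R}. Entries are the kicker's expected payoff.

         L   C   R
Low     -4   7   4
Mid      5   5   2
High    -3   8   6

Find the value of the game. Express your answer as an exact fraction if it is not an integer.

3

Row minima: Low → -4, Mid → 2, High → -3; maximin = 2.
Column maxima: L → 5, C → 8, R → 6; minimax = 5.
2 ≠ 5, so there is no saddle point; optimal play is mixed.
Low is strictly dominated by High, so the kicker never plays it.
C is strictly dominated by R (it gives the kicker strictly more in every row), so the keeper never plays it.
On the remaining 2×2 (Mid, High vs L, R):
Let the kicker play Mid with probability p. Expected payoff against L: 5p + (-3)(1−p) = 8p − 3; against R: 2p + 6(1−p) = −4p + 6.
Setting these equal: 8p − 3 = −4p + 6 ⇒ 12p = 9 ⇒ p = 3/4, and the value is (8)·(3/4) − 3 = 3.
For the keeper: with q = P(L), equating Mid's and High's payoffs gives 3q + 2 = −9q + 6 ⇒ q = 1/3.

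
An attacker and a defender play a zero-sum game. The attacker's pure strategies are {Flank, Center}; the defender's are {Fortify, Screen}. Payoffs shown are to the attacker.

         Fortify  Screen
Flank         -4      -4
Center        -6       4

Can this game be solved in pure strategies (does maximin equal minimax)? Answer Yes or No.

Row minima: Flank → -4, Center → -6; maximin = -4.
Column maxima: Fortify → -4, Screen → 4; minimax = -4.
maximin = minimax = -4, so a saddle point exists.

Yes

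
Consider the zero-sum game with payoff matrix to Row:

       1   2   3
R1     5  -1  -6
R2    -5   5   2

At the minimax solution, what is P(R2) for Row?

Row minima: R1 → -6, R2 → -5; maximin = -5.
Column maxima: 1 → 5, 2 → 5, 3 → 2; minimax = 2.
-5 ≠ 2, so there is no saddle point; optimal play is mixed.
2 is strictly dominated by 3 (it gives Row strictly more in every row), so Column never plays it.
On the remaining 2×2 (R1, R2 vs 1, 3):
Let Row play R1 with probability p. Expected payoff against 1: 5p + (-5)(1−p) = 10p − 5; against 3: (-6)p + 2(1−p) = −8p + 2.
Setting these equal: 10p − 5 = −8p + 2 ⇒ 18p = 7 ⇒ p = 7/18, and the value is (10)·(7/18) − 5 = -10/9.
For Column: with q = P(1), equating R1's and R2's payoffs gives 11q − 6 = −7q + 2 ⇒ q = 4/9.

11/18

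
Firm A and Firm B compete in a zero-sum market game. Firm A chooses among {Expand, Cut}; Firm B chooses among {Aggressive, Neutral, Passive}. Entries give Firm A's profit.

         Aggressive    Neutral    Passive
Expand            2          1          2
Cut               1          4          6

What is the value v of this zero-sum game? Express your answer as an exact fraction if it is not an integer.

7/4

Row minima: Expand → 1, Cut → 1; maximin = 1.
Column maxima: Aggressive → 2, Neutral → 4, Passive → 6; minimax = 2.
1 ≠ 2, so there is no saddle point; optimal play is mixed.
Passive is strictly dominated by Neutral (it gives Firm A strictly more in every row), so Firm B never plays it.
On the remaining 2×2 (Expand, Cut vs Aggressive, Neutral):
Let Firm A play Expand with probability p. Expected payoff against Aggressive: 2p + 1(1−p) = p + 1; against Neutral: 1p + 4(1−p) = −3p + 4.
Setting these equal: p + 1 = −3p + 4 ⇒ 4p = 3 ⇒ p = 3/4, and the value is (1)·(3/4) + 1 = 7/4.
For Firm B: with q = P(Aggressive), equating Expand's and Cut's payoffs gives q + 1 = −3q + 4 ⇒ q = 3/4.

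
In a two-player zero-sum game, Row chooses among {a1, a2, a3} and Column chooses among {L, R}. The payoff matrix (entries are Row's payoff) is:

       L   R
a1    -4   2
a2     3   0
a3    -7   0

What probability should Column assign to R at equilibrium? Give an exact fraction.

Row minima: a1 → -4, a2 → 0, a3 → -7; maximin = 0.
Column maxima: L → 3, R → 2; minimax = 2.
0 ≠ 2, so there is no saddle point; optimal play is mixed.
a3 is strictly dominated by a1, so Row never plays it.
On the remaining 2×2 (a1, a2 vs L, R):
Let Row play a1 with probability p. Expected payoff against L: (-4)p + 3(1−p) = −7p + 3; against R: 2p + 0(1−p) = 2p.
Setting these equal: −7p + 3 = 2p ⇒ −9p = -3 ⇒ p = 1/3, and the value is (-7)·(1/3) + 3 = 2/3.
For Column: with q = P(L), equating a1's and a2's payoffs gives −6q + 2 = 3q ⇒ q = 2/9.

7/9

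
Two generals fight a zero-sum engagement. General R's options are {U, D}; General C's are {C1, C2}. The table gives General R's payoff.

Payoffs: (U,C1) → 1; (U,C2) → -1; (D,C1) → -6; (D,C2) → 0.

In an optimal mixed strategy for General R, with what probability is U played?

3/4

Row minima: U → -1, D → -6; maximin = -1.
Column maxima: C1 → 1, C2 → 0; minimax = 0.
-1 ≠ 0, so there is no saddle point; optimal play is mixed.
Let General R play U with probability p. Expected payoff against C1: 1p + (-6)(1−p) = 7p − 6; against C2: (-1)p + 0(1−p) = −p.
Setting these equal: 7p − 6 = −p ⇒ 8p = 6 ⇒ p = 3/4, and the value is (7)·(3/4) − 6 = -3/4.
For General C: with q = P(C1), equating U's and D's payoffs gives 2q − 1 = −6q ⇒ q = 1/8.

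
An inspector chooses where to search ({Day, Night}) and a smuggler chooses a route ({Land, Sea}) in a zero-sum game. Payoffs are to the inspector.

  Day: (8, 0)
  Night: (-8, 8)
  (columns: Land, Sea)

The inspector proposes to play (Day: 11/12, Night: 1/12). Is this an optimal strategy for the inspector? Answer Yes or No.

Against Land this mix gives (11/12)·8 + (1/12)·(-8) = 20/3.
Against Sea this mix gives (11/12)·0 + (1/12)·8 = 2/3.
The smuggler will play Sea, holding the inspector to 2/3. Shifting weight toward the row that does better against Sea would raise this floor (the equalizing mix achieves 8/3 against both Sea and Land), so the proposed strategy is not optimal.

No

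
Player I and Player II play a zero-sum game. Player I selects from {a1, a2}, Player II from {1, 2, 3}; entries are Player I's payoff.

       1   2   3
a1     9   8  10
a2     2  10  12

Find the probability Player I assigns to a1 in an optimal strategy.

8/9

Row minima: a1 → 8, a2 → 2; maximin = 8.
Column maxima: 1 → 9, 2 → 10, 3 → 12; minimax = 9.
8 ≠ 9, so there is no saddle point; optimal play is mixed.
3 is strictly dominated by 1 (it gives Player I strictly more in every row), so Player II never plays it.
On the remaining 2×2 (a1, a2 vs 1, 2):
Let Player I play a1 with probability p. Expected payoff against 1: 9p + 2(1−p) = 7p + 2; against 2: 8p + 10(1−p) = −2p + 10.
Setting these equal: 7p + 2 = −2p + 10 ⇒ 9p = 8 ⇒ p = 8/9, and the value is (7)·(8/9) + 2 = 74/9.
For Player II: with q = P(1), equating a1's and a2's payoffs gives q + 8 = −8q + 10 ⇒ q = 2/9.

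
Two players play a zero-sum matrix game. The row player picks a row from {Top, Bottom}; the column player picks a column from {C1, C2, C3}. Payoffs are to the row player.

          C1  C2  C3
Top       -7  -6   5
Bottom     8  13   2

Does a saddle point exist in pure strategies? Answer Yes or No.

No

Row minima: Top → -7, Bottom → 2; maximin = 2.
Column maxima: C1 → 8, C2 → 13, C3 → 5; minimax = 5.
2 ≠ 5, so no pure-strategy equilibrium exists.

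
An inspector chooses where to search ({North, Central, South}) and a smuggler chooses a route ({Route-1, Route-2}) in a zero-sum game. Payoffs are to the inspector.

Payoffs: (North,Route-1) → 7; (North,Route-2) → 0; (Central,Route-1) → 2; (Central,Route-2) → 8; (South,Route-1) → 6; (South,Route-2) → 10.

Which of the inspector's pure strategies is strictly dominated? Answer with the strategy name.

South gives a strictly higher payoff than Central against every column: 6 > 2, 10 > 8.
So Central is strictly dominated and the inspector never plays it.

Central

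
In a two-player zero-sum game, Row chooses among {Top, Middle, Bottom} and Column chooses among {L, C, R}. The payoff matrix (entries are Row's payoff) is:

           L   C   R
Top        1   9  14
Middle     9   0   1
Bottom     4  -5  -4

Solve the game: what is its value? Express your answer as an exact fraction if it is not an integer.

Row minima: Top → 1, Middle → 0, Bottom → -5; maximin = 1.
Column maxima: L → 9, C → 9, R → 14; minimax = 9.
1 ≠ 9, so there is no saddle point; optimal play is mixed.
Bottom is strictly dominated by Middle, so Row never plays it.
R is strictly dominated by C (it gives Row strictly more in every row), so Column never plays it.
On the remaining 2×2 (Top, Middle vs L, C):
Let Row play Top with probability p. Expected payoff against L: 1p + 9(1−p) = −8p + 9; against C: 9p + 0(1−p) = 9p.
Setting these equal: −8p + 9 = 9p ⇒ −17p = -9 ⇒ p = 9/17, and the value is (-8)·(9/17) + 9 = 81/17.
For Column: with q = P(L), equating Top's and Middle's payoffs gives −8q + 9 = 9q ⇒ q = 9/17.

81/17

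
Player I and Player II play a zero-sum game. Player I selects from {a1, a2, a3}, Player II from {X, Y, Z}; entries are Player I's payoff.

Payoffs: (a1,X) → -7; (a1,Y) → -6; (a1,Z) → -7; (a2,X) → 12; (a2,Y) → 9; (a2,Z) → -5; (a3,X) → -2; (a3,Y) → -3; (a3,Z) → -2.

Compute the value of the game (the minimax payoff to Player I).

-11/5

Row minima: a1 → -7, a2 → -5, a3 → -3; maximin = -3.
Column maxima: X → 12, Y → 9, Z → -2; minimax = -2.
-3 ≠ -2, so there is no saddle point; optimal play is mixed.
a1 is strictly dominated by a2, so Player I never plays it.
With a1 eliminated, X is strictly dominated by Y (it gives Player I strictly more in every remaining row), so Player II never plays it.
On the remaining 2×2 (a2, a3 vs Y, Z):
Let Player I play a2 with probability p. Expected payoff against Y: 9p + (-3)(1−p) = 12p − 3; against Z: (-5)p + (-2)(1−p) = −3p − 2.
Setting these equal: 12p − 3 = −3p − 2 ⇒ 15p = 1 ⇒ p = 1/15, and the value is (12)·(1/15) − 3 = -11/5.
For Player II: with q = P(Y), equating a2's and a3's payoffs gives 14q − 5 = −q − 2 ⇒ q = 1/5.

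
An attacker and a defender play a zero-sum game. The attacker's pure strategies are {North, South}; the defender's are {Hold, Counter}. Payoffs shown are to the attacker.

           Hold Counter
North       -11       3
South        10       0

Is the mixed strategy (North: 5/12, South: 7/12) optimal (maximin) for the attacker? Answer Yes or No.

Yes

Against Hold this mix gives (5/12)·(-11) + (7/12)·10 = 5/4.
Against Counter this mix gives (5/12)·3 + (7/12)·0 = 5/4.
All of the defender's active replies (Hold, Counter) yield 5/4, and no column does worse for the attacker. The mix makes the defender indifferent and guarantees 5/4, so it is optimal.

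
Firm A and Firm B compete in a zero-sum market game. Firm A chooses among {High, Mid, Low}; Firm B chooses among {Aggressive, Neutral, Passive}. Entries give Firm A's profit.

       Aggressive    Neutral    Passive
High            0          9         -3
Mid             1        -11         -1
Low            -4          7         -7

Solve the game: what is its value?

Row minima: High → -3, Mid → -11, Low → -7; maximin = -3.
Column maxima: Aggressive → 1, Neutral → 9, Passive → -1; minimax = -1.
-3 ≠ -1, so there is no saddle point; optimal play is mixed.
Low is strictly dominated by High, so Firm A never plays it.
Aggressive is strictly dominated by Passive (it gives Firm A strictly more in every row), so Firm B never plays it.
On the remaining 2×2 (High, Mid vs Neutral, Passive):
Let Firm A play High with probability p. Expected payoff against Neutral: 9p + (-11)(1−p) = 20p − 11; against Passive: (-3)p + (-1)(1−p) = −2p − 1.
Setting these equal: 20p − 11 = −2p − 1 ⇒ 22p = 10 ⇒ p = 5/11, and the value is (20)·(5/11) − 11 = -21/11.
For Firm B: with q = P(Neutral), equating High's and Mid's payoffs gives 12q − 3 = −10q − 1 ⇒ q = 1/11.

-21/11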